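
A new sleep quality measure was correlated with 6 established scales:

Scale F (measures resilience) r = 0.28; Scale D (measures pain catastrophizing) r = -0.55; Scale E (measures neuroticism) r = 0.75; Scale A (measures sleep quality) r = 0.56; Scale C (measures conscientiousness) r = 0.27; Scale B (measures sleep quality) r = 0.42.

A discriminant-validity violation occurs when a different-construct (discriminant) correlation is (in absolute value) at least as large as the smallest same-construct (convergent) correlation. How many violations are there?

2

Convergent (same construct = sleep quality): Scale A, Scale B.
Smallest convergent = 0.42. Discriminant |r|: 0.28, 0.55, 0.75, 0.27; count ≥ 0.42 → 2.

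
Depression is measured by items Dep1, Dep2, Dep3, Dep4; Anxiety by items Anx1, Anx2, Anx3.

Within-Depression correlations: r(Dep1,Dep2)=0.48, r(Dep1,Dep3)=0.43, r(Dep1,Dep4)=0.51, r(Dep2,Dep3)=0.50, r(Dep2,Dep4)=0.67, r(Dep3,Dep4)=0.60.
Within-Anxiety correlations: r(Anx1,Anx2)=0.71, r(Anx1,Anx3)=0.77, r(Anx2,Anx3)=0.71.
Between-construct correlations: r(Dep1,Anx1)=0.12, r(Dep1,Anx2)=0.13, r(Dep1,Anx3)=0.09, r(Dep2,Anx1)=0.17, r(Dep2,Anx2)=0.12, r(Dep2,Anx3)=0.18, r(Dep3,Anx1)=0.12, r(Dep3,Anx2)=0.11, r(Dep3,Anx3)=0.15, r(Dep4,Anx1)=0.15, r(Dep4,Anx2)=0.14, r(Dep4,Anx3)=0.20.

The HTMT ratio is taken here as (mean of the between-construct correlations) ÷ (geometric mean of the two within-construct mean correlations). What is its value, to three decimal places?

0.225

Mean heterotrait r = 1.68/12 = 0.1400.
Mean within-Dep = 3.19/6 = 0.5317; mean within-Anx = 2.19/3 = 0.7300.
Geometric mean = √(0.5317 × 0.7300) = 0.6230.
HTMT = 0.1400 / 0.6230 = 0.225.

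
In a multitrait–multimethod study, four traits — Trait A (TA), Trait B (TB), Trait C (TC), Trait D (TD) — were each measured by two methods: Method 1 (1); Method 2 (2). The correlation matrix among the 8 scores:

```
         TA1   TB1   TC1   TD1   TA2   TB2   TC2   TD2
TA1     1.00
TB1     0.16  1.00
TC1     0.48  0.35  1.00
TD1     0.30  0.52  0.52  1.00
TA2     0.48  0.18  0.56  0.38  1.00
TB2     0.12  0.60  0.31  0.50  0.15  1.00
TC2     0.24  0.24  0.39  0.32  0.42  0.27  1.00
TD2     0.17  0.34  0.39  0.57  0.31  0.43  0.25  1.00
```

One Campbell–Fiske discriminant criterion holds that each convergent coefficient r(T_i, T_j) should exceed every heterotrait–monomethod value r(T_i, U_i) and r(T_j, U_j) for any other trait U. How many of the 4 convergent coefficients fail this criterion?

Convergent coefficients and their comparison sets:
TA (methods 1·2): 0.48 vs {0.16, 0.15, 0.48, 0.42, 0.30, 0.31} → fail.
TB (methods 1·2): 0.60 vs {0.16, 0.15, 0.35, 0.27, 0.52, 0.43} → pass.
TC (methods 1·2): 0.39 vs {0.48, 0.42, 0.35, 0.27, 0.52, 0.25} → fail.
TD (methods 1·2): 0.57 vs {0.30, 0.31, 0.52, 0.43, 0.52, 0.25} → pass.
2 of 4 fail.

2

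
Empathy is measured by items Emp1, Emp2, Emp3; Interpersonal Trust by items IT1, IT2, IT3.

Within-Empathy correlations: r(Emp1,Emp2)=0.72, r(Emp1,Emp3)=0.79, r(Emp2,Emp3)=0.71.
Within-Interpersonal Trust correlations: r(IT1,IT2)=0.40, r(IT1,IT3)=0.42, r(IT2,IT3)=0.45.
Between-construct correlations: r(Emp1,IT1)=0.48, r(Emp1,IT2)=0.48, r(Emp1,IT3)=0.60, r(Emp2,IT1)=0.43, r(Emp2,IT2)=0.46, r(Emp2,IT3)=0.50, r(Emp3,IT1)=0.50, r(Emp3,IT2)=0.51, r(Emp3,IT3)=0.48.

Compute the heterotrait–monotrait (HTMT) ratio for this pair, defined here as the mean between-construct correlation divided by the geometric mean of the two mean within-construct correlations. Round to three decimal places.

Between-construct mean = 4.44/9 = 0.4933.
Mean within-Emp = 2.22/3 = 0.7400; mean within-IT = 1.27/3 = 0.4233.
Geometric mean = √(0.7400 × 0.4233) = 0.5597.
HTMT = 0.4933 / 0.5597 = 0.881.

0.881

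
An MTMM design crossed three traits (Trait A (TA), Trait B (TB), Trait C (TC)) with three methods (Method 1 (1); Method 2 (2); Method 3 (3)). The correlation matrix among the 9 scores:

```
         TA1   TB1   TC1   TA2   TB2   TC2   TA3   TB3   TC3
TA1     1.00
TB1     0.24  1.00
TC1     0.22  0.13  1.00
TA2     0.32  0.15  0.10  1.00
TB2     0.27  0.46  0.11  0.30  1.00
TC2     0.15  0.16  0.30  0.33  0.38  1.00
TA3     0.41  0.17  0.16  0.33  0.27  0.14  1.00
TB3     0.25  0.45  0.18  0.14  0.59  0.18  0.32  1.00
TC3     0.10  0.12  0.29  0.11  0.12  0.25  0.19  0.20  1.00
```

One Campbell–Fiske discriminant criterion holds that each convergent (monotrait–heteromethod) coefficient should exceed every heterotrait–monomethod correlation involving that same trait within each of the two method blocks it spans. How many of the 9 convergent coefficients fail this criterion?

Each convergent coefficient versus the relevant comparison correlations:
TA (methods 1·2): 0.32 vs {0.24, 0.30, 0.22, 0.33} → fail.
TA (methods 1·3): 0.41 vs {0.24, 0.32, 0.22, 0.19} → pass.
TA (methods 2·3): 0.33 vs {0.30, 0.32, 0.33, 0.19} → fail.
TB (methods 1·2): 0.46 vs {0.24, 0.30, 0.13, 0.38} → pass.
TB (methods 1·3): 0.45 vs {0.24, 0.32, 0.13, 0.20} → pass.
TB (methods 2·3): 0.59 vs {0.30, 0.32, 0.38, 0.20} → pass.
TC (methods 1·2): 0.30 vs {0.22, 0.33, 0.13, 0.38} → fail.
TC (methods 1·3): 0.29 vs {0.22, 0.19, 0.13, 0.20} → pass.
TC (methods 2·3): 0.25 vs {0.33, 0.19, 0.38, 0.20} → fail.
4 of 9 fail.

4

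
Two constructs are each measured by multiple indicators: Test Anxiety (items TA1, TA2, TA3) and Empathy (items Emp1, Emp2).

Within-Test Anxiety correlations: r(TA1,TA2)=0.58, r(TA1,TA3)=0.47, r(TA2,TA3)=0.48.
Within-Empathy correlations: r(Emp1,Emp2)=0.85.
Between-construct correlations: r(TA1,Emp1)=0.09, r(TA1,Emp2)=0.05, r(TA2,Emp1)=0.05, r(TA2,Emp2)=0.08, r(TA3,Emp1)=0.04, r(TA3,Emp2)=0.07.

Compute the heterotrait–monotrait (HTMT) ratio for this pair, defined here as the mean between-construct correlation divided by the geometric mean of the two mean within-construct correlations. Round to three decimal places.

Between-construct mean = 0.38/6 = 0.0633.
Mean within-TA = 1.53/3 = 0.5100; mean within-Emp = 0.85/1 = 0.8500.
Geometric mean = √(0.5100 × 0.8500) = 0.6584.
HTMT = 0.0633 / 0.6584 = 0.096.

0.096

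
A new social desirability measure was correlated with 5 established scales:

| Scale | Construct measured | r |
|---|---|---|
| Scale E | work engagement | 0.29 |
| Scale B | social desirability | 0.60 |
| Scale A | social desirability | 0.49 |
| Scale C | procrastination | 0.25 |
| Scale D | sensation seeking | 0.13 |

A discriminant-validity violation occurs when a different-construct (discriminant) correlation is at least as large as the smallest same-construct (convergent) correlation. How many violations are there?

Convergent (same construct = social desirability): Scale B, Scale A.
Smallest convergent = 0.49. Discriminant values: 0.29, 0.25, 0.13; count ≥ 0.49 → 0.

0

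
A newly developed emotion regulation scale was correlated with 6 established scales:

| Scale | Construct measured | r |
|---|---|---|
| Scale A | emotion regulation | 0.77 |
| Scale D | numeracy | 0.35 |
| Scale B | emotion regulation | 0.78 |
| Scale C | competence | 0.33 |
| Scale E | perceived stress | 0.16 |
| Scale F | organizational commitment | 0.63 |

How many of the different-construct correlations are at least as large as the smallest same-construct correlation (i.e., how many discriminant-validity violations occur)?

Convergent (same construct = emotion regulation): Scale A, Scale B.
Smallest convergent = 0.77. Discriminant values: 0.35, 0.33, 0.16, 0.63; count ≥ 0.77 → 0.

0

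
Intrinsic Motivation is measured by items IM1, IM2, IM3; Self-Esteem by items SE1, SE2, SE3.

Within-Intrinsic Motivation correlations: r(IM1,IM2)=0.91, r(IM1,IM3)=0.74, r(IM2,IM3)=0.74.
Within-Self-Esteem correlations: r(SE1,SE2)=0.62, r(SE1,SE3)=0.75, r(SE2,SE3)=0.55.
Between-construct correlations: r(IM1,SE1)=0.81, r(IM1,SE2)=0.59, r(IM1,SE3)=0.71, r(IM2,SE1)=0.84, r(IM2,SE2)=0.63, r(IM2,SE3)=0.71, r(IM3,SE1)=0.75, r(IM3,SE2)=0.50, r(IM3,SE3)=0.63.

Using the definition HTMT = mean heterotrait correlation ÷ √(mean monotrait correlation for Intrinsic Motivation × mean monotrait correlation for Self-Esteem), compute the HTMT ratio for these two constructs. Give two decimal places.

Mean heterotrait r = 6.17/9 = 0.6856.
Mean within-IM = 2.39/3 = 0.7967; mean within-SE = 1.92/3 = 0.6400.
Geometric mean = √(0.7967 × 0.6400) = 0.7141.
HTMT = 0.6856 / 0.7141 = 0.96.

0.96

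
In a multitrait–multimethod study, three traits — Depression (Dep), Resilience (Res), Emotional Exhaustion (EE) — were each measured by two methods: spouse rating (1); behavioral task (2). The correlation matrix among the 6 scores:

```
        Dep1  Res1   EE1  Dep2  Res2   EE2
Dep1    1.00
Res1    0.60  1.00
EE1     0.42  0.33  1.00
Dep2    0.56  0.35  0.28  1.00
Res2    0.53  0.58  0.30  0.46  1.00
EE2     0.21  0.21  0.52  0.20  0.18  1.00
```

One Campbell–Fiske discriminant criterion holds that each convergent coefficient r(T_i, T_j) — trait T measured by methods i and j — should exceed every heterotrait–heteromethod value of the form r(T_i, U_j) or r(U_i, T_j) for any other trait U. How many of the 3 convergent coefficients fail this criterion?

Each convergent coefficient versus the relevant comparison correlations:
Dep (methods 1·2): 0.56 vs {0.53, 0.35, 0.21, 0.28} → pass.
Res (methods 1·2): 0.58 vs {0.35, 0.53, 0.21, 0.30} → pass.
EE (methods 1·2): 0.52 vs {0.28, 0.21, 0.30, 0.21} → pass.
0 of 3 fail.

0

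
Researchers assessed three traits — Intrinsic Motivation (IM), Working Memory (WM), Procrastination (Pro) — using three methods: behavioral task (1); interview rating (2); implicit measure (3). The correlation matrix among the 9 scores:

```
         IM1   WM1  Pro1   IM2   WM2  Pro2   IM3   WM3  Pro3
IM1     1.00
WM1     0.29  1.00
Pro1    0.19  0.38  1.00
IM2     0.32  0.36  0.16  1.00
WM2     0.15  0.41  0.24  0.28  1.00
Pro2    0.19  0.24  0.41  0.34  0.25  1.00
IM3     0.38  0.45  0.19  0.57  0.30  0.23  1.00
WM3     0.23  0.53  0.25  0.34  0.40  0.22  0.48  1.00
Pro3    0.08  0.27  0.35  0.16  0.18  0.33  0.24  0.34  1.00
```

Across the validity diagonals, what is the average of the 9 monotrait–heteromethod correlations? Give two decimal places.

0.41

Convergent values: 0.32, 0.38, 0.57, 0.41, 0.53, 0.40, 0.41, 0.35, 0.33; mean = 3.70/9 = 0.41.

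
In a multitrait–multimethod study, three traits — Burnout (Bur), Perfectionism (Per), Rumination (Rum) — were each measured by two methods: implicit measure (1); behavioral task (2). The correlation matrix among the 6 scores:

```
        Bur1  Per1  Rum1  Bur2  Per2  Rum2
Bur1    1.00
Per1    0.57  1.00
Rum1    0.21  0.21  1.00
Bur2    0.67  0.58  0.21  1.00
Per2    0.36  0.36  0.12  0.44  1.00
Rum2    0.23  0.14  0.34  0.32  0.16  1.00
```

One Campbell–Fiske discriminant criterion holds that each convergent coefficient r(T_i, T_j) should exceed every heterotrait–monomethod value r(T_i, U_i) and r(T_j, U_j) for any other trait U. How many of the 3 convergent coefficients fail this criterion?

Each convergent coefficient versus the relevant comparison correlations:
Bur (methods 1·2): 0.67 vs {0.57, 0.44, 0.21, 0.32} → pass.
Per (methods 1·2): 0.36 vs {0.57, 0.44, 0.21, 0.16} → fail.
Rum (methods 1·2): 0.34 vs {0.21, 0.32, 0.21, 0.16} → pass.
1 of 3 fail.

1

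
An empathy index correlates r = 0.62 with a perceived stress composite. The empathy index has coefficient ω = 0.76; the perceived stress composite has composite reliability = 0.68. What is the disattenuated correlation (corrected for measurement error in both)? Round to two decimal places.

r_true = r_obs / √(r_xx · r_yy) = 0.62 / √(0.76 × 0.68) = 0.62 / √0.5168 = 0.62 / 0.7189 ≈ 0.86.

0.86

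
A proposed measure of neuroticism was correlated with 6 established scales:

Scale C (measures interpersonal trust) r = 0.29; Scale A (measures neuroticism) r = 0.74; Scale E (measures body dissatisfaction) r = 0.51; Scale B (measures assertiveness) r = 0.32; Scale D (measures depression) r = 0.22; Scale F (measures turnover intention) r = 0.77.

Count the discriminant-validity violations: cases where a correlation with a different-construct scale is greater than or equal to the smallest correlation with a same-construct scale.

Convergent (same construct = neuroticism): Scale A.
Smallest convergent = 0.74. Discriminant values: 0.29, 0.51, 0.32, 0.22, 0.77; count ≥ 0.74 → 1.

1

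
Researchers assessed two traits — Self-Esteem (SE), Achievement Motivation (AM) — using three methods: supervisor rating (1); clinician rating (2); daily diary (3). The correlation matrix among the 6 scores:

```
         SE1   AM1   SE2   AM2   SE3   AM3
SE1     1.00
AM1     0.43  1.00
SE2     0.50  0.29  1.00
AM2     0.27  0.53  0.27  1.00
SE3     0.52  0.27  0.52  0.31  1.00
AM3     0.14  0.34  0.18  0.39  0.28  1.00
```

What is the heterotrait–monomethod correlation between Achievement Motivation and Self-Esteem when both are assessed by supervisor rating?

0.43

Different traits, same method: r(AM1, SE1) = 0.43.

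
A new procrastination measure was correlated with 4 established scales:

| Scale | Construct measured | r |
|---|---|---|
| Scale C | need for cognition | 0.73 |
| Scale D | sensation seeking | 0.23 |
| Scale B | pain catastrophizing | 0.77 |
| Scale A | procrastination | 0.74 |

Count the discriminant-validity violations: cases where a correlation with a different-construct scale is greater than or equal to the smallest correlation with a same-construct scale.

Convergent (same construct = procrastination): Scale A.
Smallest convergent = 0.74. Discriminant values: 0.73, 0.23, 0.77; count ≥ 0.74 → 1.

1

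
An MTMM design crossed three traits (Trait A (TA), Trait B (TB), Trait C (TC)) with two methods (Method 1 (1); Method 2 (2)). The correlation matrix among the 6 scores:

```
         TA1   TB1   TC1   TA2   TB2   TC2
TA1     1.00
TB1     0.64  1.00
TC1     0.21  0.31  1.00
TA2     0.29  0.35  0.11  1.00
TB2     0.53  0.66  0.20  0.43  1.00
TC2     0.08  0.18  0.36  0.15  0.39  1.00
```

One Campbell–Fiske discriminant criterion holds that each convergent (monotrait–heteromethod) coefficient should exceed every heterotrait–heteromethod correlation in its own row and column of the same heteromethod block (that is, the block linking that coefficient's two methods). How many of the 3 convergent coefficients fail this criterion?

Each convergent coefficient versus the relevant comparison correlations:
TA (methods 1·2): 0.29 vs {0.53, 0.35, 0.08, 0.11} → fail.
TB (methods 1·2): 0.66 vs {0.35, 0.53, 0.18, 0.20} → pass.
TC (methods 1·2): 0.36 vs {0.11, 0.08, 0.20, 0.18} → pass.
1 of 3 fail.

1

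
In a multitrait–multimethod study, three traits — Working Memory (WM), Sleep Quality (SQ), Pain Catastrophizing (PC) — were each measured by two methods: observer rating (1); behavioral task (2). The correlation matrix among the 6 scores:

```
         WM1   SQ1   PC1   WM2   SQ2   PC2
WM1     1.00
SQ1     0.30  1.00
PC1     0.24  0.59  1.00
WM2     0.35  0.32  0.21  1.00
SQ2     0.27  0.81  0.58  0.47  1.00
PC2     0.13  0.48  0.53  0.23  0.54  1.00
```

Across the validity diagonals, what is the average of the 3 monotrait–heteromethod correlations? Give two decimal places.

0.56

Convergent values: 0.35, 0.81, 0.53; mean = 1.69/3 = 0.56.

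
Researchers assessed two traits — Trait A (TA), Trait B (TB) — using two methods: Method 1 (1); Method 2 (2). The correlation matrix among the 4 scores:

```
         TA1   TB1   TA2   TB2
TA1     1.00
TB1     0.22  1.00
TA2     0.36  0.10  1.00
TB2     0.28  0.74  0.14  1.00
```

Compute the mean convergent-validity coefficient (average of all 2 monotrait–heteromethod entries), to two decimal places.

0.55

Convergent values: 0.36, 0.74; mean = 1.10/2 = 0.55.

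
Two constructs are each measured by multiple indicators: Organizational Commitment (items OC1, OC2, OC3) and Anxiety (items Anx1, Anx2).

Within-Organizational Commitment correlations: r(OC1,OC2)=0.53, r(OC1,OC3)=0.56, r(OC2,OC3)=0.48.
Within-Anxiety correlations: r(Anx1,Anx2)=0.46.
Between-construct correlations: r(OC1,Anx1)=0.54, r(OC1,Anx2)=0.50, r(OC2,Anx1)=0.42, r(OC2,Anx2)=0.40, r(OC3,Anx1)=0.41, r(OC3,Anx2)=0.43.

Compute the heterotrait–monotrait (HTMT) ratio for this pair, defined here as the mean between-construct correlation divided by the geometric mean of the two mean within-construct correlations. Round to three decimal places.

Mean heterotrait r = 2.70/6 = 0.4500.
Mean within-OC = 1.57/3 = 0.5233; mean within-Anx = 0.46/1 = 0.4600.
Geometric mean = √(0.5233 × 0.4600) = 0.4906.
HTMT = 0.4500 / 0.4906 = 0.917.

0.917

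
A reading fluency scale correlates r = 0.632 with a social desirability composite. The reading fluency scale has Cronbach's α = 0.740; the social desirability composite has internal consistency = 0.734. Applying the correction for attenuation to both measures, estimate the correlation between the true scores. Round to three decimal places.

0.858

r_true = r_obs / √(r_xx · r_yy) = 0.632 / √(0.740 × 0.734) = 0.632 / √0.543160 = 0.632 / 0.7370 ≈ 0.858.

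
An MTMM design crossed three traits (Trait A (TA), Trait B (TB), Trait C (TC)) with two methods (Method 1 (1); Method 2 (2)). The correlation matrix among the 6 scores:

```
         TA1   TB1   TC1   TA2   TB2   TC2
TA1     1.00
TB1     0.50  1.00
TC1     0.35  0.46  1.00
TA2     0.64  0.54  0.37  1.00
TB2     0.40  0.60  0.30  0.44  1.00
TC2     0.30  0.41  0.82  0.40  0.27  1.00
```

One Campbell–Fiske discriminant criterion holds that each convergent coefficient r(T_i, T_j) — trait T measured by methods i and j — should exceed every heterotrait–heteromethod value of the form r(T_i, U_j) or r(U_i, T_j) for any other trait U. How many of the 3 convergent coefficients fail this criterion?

Checking each validity diagonal entry against its comparison values:
TA (methods 1·2): 0.64 vs {0.40, 0.54, 0.30, 0.37} → pass.
TB (methods 1·2): 0.60 vs {0.54, 0.40, 0.41, 0.30} → pass.
TC (methods 1·2): 0.82 vs {0.37, 0.30, 0.30, 0.41} → pass.
0 of 3 fail.

0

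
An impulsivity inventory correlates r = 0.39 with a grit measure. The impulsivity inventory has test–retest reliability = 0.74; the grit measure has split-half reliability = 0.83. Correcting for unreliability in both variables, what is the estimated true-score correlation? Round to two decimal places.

r_true = r_obs / √(r_xx · r_yy) = 0.39 / √(0.74 × 0.83) = 0.39 / √0.6142 = 0.39 / 0.7837 ≈ 0.50.

0.50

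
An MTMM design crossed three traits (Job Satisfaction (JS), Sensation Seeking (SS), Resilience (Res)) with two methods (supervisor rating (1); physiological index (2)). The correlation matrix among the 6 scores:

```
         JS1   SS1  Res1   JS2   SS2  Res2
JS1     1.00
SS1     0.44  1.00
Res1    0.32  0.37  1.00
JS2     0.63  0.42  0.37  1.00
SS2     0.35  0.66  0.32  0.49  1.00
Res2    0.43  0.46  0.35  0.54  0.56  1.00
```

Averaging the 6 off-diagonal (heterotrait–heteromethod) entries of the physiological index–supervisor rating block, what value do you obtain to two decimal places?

0.39

HTHM values (method 2 × method 1): 0.42, 0.37, 0.35, 0.32, 0.43, 0.46; mean = 2.35/6 = 0.39.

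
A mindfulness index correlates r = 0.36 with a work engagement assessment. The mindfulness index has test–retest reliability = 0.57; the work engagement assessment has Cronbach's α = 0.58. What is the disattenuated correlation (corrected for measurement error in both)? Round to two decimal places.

r_true = r_obs / √(r_xx · r_yy) = 0.36 / √(0.57 × 0.58) = 0.36 / √0.3306 = 0.36 / 0.5750 ≈ 0.63.

0.63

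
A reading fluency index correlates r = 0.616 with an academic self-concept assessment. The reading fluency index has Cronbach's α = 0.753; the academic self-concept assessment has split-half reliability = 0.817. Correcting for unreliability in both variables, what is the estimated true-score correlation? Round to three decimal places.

r_true = r_obs / √(r_xx · r_yy) = 0.616 / √(0.753 × 0.817) = 0.616 / √0.615201 = 0.616 / 0.7843 ≈ 0.785.

0.785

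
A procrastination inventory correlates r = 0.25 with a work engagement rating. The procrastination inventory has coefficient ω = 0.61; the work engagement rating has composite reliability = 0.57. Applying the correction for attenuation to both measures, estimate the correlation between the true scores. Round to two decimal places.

0.42

r_true = r_obs / √(r_xx · r_yy) = 0.25 / √(0.61 × 0.57) = 0.25 / √0.3477 = 0.25 / 0.5897 ≈ 0.42.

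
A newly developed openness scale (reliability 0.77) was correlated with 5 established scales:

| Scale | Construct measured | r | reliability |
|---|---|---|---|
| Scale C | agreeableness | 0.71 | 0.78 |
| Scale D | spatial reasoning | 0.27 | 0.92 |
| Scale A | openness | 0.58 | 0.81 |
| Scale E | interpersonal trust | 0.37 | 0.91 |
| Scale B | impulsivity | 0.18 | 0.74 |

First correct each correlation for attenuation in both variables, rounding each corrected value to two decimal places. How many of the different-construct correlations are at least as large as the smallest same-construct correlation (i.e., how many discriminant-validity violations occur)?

Disattenuated r (r / √(r_scale · r_new)):
  Scale C (disc): 0.71 / √(0.78·0.77) = 0.92
  Scale D (disc): 0.27 / √(0.92·0.77) = 0.32
  Scale A (conv): 0.58 / √(0.81·0.77) = 0.73
  Scale E (disc): 0.37 / √(0.91·0.77) = 0.44
  Scale B (disc): 0.18 / √(0.74·0.77) = 0.24
Smallest convergent = 0.73. Discriminant values: 0.92, 0.32, 0.44, 0.24; count ≥ 0.73 → 1.

1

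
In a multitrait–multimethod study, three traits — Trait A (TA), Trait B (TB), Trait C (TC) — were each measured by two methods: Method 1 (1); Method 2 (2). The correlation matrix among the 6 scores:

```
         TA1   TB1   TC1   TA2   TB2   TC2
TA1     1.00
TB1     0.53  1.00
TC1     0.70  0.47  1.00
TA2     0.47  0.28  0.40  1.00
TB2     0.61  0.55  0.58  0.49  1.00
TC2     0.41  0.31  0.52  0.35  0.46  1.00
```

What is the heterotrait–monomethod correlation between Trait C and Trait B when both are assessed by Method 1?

Different traits, same method: r(TC1, TB1) = 0.47.

0.47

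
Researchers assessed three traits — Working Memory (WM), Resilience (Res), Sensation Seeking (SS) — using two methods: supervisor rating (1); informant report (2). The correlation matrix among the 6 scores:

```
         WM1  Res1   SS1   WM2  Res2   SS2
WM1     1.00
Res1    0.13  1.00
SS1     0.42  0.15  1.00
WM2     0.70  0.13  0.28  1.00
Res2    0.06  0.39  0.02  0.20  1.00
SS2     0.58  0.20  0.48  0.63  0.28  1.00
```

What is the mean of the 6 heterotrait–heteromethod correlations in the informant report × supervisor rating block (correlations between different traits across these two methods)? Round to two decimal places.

0.21

HTHM values (method 2 × method 1): 0.13, 0.28, 0.06, 0.02, 0.58, 0.20; mean = 1.27/6 = 0.21.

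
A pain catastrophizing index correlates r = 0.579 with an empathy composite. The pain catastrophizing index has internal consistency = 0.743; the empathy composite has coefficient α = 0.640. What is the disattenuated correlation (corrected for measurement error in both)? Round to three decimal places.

r_true = r_obs / √(r_xx · r_yy) = 0.579 / √(0.743 × 0.640) = 0.579 / √0.475520 = 0.579 / 0.6896 ≈ 0.840.

0.840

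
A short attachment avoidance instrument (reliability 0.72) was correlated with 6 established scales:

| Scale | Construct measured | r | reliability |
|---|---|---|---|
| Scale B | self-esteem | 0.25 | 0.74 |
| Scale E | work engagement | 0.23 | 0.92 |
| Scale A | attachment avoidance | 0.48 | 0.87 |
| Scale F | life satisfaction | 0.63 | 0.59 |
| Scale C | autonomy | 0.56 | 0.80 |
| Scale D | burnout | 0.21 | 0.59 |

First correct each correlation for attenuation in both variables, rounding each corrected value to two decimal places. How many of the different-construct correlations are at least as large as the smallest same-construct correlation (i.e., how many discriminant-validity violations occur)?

Disattenuated r (r / √(r_scale · r_new)):
  Scale B (disc): 0.25 / √(0.74·0.72) = 0.34
  Scale E (disc): 0.23 / √(0.92·0.72) = 0.28
  Scale A (conv): 0.48 / √(0.87·0.72) = 0.61
  Scale F (disc): 0.63 / √(0.59·0.72) = 0.97
  Scale C (disc): 0.56 / √(0.80·0.72) = 0.74
  Scale D (disc): 0.21 / √(0.59·0.72) = 0.32
Smallest convergent = 0.61. Discriminant values: 0.34, 0.28, 0.97, 0.74, 0.32; count ≥ 0.61 → 2.

2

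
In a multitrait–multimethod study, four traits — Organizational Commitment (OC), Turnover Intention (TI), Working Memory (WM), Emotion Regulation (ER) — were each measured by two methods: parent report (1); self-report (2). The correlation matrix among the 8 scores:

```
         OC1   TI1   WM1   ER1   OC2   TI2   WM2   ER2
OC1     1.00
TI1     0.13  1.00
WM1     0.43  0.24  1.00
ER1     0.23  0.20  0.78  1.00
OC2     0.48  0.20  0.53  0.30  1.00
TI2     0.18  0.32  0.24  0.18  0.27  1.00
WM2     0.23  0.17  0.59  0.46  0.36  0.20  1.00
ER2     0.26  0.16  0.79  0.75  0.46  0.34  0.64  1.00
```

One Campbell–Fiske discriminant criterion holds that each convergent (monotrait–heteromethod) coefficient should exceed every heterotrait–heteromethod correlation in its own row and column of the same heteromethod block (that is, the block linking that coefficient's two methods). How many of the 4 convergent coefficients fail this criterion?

3

Convergent coefficients and their comparison sets:
OC (methods 1·2): 0.48 vs {0.18, 0.20, 0.23, 0.53, 0.26, 0.30} → fail.
TI (methods 1·2): 0.32 vs {0.20, 0.18, 0.17, 0.24, 0.16, 0.18} → pass.
WM (methods 1·2): 0.59 vs {0.53, 0.23, 0.24, 0.17, 0.79, 0.46} → fail.
ER (methods 1·2): 0.75 vs {0.30, 0.26, 0.18, 0.16, 0.46, 0.79} → fail.
3 of 4 fail.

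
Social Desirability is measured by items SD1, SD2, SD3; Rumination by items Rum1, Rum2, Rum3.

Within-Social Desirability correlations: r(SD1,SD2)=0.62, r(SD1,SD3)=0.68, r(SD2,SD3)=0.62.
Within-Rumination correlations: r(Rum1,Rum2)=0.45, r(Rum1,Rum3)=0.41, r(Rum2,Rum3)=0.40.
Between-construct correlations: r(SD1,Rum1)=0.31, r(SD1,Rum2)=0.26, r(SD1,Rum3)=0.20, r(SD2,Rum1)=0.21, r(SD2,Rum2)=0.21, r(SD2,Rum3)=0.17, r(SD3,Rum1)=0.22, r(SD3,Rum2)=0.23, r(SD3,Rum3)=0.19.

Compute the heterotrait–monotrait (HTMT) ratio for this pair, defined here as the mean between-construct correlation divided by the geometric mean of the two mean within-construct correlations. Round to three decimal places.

0.429

Between-construct mean = 2.00/9 = 0.2222.
Mean within-SD = 1.92/3 = 0.6400; mean within-Rum = 1.26/3 = 0.4200.
Geometric mean = √(0.6400 × 0.4200) = 0.5185.
HTMT = 0.2222 / 0.5185 = 0.429.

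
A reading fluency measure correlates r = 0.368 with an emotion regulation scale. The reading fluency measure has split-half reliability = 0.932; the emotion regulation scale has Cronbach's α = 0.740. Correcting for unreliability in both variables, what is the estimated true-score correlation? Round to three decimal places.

r_true = r_obs / √(r_xx · r_yy) = 0.368 / √(0.932 × 0.740) = 0.368 / √0.689680 = 0.368 / 0.8305 ≈ 0.443.

0.443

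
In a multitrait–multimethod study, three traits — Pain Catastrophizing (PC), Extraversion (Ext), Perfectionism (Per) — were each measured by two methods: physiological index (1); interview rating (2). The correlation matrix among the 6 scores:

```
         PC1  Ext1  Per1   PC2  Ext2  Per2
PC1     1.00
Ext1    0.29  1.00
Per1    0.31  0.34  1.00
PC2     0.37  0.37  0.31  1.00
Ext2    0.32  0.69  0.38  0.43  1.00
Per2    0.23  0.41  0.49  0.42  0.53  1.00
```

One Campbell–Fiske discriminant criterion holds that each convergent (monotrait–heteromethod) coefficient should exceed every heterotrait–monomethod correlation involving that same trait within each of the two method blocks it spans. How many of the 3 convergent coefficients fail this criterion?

Each convergent coefficient versus the relevant comparison correlations:
PC (methods 1·2): 0.37 vs {0.29, 0.43, 0.31, 0.42} → fail.
Ext (methods 1·2): 0.69 vs {0.29, 0.43, 0.34, 0.53} → pass.
Per (methods 1·2): 0.49 vs {0.31, 0.42, 0.34, 0.53} → fail.
2 of 3 fail.

2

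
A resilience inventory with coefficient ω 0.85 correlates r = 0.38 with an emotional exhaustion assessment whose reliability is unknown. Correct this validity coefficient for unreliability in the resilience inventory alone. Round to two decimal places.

Single correction: r_c = r_obs / √r_xx = 0.38 / √0.85 = 0.38 / 0.9220 ≈ 0.41.

0.41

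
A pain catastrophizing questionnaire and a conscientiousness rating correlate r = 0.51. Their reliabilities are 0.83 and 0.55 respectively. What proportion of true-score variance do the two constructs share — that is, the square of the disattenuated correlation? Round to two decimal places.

0.57

Disattenuated r = 0.51 / √(0.83 × 0.55) = 0.51 / 0.6756 = 0.7549.
Shared true-score variance = 0.7549² = 0.5699 ≈ 0.57.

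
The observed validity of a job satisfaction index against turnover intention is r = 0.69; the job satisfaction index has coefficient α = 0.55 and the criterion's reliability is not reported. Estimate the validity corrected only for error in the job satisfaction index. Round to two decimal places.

0.93

Single correction: r_c = r_obs / √r_xx = 0.69 / √0.55 = 0.69 / 0.7416 ≈ 0.93.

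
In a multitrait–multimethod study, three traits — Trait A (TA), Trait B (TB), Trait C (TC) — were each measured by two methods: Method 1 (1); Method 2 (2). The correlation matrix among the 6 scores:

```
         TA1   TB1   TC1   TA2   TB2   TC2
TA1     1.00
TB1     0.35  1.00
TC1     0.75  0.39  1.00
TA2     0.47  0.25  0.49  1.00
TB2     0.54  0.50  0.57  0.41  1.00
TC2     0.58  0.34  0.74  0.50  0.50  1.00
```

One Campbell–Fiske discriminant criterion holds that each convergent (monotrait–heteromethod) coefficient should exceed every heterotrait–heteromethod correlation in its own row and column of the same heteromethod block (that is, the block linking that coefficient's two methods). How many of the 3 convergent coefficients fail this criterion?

2

Each convergent coefficient versus the relevant comparison correlations:
TA (methods 1·2): 0.47 vs {0.54, 0.25, 0.58, 0.49} → fail.
TB (methods 1·2): 0.50 vs {0.25, 0.54, 0.34, 0.57} → fail.
TC (methods 1·2): 0.74 vs {0.49, 0.58, 0.57, 0.34} → pass.
2 of 3 fail.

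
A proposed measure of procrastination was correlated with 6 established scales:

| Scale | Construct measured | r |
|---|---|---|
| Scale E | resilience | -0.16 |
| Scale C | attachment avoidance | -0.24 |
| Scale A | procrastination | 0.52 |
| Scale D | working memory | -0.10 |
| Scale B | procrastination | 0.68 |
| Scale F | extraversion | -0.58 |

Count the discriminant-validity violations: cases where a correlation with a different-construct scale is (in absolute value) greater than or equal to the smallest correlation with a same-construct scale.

1

Convergent (same construct = procrastination): Scale A, Scale B.
Smallest convergent = 0.52. Discriminant |r|: 0.16, 0.24, 0.10, 0.58; count ≥ 0.52 → 1.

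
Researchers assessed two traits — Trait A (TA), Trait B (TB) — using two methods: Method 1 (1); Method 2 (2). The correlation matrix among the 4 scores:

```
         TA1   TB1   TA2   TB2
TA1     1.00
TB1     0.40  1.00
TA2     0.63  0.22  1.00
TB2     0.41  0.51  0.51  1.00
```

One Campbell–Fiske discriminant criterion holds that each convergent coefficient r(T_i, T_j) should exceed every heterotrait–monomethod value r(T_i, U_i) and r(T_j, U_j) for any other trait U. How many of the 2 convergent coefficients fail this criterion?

Each convergent coefficient versus the relevant comparison correlations:
TA (methods 1·2): 0.63 vs {0.40, 0.51} → pass.
TB (methods 1·2): 0.51 vs {0.40, 0.51} → fail.
1 of 2 fail.

1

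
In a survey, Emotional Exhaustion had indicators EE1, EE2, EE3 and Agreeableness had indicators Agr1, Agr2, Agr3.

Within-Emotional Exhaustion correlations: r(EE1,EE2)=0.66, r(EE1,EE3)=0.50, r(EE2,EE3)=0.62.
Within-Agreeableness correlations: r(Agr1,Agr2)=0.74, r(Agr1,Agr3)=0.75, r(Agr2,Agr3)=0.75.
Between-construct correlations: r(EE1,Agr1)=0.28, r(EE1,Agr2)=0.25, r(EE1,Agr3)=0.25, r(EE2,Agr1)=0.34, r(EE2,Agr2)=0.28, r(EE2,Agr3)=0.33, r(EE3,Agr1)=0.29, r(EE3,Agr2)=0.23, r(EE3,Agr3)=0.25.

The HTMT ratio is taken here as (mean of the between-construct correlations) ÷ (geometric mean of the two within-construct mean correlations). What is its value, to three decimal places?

Mean heterotrait r = 2.50/9 = 0.2778.
Mean within-EE = 1.78/3 = 0.5933; mean within-Agr = 2.24/3 = 0.7467.
Geometric mean = √(0.5933 × 0.7467) = 0.6656.
HTMT = 0.2778 / 0.6656 = 0.417.

0.417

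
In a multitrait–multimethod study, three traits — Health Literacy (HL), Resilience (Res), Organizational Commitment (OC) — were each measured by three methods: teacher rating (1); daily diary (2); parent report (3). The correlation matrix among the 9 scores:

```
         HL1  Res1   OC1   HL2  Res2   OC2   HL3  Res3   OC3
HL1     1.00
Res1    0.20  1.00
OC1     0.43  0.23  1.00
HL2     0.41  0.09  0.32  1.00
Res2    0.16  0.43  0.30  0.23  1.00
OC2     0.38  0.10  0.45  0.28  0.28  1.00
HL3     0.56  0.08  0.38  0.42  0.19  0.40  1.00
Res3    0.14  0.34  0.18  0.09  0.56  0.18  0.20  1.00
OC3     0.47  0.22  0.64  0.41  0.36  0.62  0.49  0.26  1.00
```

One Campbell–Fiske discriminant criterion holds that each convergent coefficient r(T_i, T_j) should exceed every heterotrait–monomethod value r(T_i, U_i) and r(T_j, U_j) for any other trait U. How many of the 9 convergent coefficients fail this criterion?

Convergent coefficients and their comparison sets:
HL (methods 1·2): 0.41 vs {0.20, 0.23, 0.43, 0.28} → fail.
HL (methods 1·3): 0.56 vs {0.20, 0.20, 0.43, 0.49} → pass.
HL (methods 2·3): 0.42 vs {0.23, 0.20, 0.28, 0.49} → fail.
Res (methods 1·2): 0.43 vs {0.20, 0.23, 0.23, 0.28} → pass.
Res (methods 1·3): 0.34 vs {0.20, 0.20, 0.23, 0.26} → pass.
Res (methods 2·3): 0.56 vs {0.23, 0.20, 0.28, 0.26} → pass.
OC (methods 1·2): 0.45 vs {0.43, 0.28, 0.23, 0.28} → pass.
OC (methods 1·3): 0.64 vs {0.43, 0.49, 0.23, 0.26} → pass.
OC (methods 2·3): 0.62 vs {0.28, 0.49, 0.28, 0.26} → pass.
2 of 9 fail.

2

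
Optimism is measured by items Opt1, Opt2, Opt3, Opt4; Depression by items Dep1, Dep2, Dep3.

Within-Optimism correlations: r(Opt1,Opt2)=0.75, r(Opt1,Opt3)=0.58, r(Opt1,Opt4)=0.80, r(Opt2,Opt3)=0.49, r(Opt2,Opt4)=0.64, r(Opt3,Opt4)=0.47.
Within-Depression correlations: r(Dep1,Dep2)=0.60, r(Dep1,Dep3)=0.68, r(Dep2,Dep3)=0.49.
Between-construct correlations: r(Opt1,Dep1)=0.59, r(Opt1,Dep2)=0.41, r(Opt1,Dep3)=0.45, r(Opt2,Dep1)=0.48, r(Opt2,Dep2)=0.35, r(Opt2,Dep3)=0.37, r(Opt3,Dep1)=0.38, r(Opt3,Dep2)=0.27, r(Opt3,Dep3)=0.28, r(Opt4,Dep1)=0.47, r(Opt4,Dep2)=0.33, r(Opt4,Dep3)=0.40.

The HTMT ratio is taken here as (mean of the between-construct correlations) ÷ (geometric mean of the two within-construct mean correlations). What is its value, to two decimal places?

Mean heterotrait r = 4.78/12 = 0.3983.
Mean within-Opt = 3.73/6 = 0.6217; mean within-Dep = 1.77/3 = 0.5900.
Geometric mean = √(0.6217 × 0.5900) = 0.6056.
HTMT = 0.3983 / 0.6056 = 0.66.

0.66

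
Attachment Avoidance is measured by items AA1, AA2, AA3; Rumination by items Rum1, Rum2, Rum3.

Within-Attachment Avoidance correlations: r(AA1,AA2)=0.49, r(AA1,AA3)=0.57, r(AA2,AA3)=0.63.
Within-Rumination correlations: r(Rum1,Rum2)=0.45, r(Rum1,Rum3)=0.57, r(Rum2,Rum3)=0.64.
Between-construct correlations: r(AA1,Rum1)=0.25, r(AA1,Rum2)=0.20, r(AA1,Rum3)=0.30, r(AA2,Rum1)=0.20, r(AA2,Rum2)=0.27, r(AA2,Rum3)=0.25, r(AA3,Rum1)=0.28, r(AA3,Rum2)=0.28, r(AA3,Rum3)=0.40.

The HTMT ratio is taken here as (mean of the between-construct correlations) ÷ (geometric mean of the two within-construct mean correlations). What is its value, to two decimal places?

Mean between = 2.43/9 = 0.2700.
Mean within-AA = 1.69/3 = 0.5633; mean within-Rum = 1.66/3 = 0.5533.
Geometric mean = √(0.5633 × 0.5533) = 0.5583.
HTMT = 0.2700 / 0.5583 = 0.48.

0.48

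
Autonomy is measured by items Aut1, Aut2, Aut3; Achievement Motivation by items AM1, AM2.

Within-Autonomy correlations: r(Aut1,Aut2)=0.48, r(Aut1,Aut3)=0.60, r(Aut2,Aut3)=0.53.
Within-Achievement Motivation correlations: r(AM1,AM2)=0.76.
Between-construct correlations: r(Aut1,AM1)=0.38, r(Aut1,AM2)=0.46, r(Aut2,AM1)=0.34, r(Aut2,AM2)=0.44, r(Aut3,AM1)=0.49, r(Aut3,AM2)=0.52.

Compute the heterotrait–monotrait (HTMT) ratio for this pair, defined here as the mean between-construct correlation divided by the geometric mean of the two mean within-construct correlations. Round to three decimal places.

0.686

Mean between = 2.63/6 = 0.4383.
Mean within-Aut = 1.61/3 = 0.5367; mean within-AM = 0.76/1 = 0.7600.
Geometric mean = √(0.5367 × 0.7600) = 0.6387.
HTMT = 0.4383 / 0.6387 = 0.686.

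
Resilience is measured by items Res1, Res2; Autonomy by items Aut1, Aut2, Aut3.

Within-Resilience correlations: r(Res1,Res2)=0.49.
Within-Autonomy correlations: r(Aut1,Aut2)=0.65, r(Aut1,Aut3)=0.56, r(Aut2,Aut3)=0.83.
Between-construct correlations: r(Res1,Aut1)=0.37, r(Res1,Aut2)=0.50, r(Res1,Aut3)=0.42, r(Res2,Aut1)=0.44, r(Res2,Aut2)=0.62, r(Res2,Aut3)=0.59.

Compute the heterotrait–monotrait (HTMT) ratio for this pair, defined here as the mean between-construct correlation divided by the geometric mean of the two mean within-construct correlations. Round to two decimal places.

Mean heterotrait r = 2.94/6 = 0.4900.
Mean within-Res = 0.49/1 = 0.4900; mean within-Aut = 2.04/3 = 0.6800.
Geometric mean = √(0.4900 × 0.6800) = 0.5772.
HTMT = 0.4900 / 0.5772 = 0.85.

0.85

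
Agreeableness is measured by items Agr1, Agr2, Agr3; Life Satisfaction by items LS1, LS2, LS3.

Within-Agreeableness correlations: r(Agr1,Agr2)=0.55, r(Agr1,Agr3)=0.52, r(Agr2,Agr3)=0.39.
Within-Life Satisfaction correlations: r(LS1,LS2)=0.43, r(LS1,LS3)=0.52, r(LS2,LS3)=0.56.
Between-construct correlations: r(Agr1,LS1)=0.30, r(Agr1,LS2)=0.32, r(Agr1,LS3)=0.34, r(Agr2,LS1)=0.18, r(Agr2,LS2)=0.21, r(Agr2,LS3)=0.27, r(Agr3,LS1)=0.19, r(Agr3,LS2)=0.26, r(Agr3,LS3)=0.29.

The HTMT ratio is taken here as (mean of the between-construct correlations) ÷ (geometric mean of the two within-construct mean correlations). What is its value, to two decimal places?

0.53

Mean heterotrait r = 2.36/9 = 0.2622.
Mean within-Agr = 1.46/3 = 0.4867; mean within-LS = 1.51/3 = 0.5033.
Geometric mean = √(0.4867 × 0.5033) = 0.4949.
HTMT = 0.2622 / 0.4949 = 0.53.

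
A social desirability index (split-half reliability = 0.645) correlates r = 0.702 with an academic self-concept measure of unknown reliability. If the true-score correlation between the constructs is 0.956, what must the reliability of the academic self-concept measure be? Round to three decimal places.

0.836

r_true = r_obs / √(r_xx · r_yy) ⇒ 0.956 = 0.702 / √(0.645 · r_yy).
√(0.645 · r_yy) = 0.702 / 0.956 = 0.7343; 0.645 · r_yy = 0.5392; r_yy = 0.5392 / 0.645 ≈ 0.836.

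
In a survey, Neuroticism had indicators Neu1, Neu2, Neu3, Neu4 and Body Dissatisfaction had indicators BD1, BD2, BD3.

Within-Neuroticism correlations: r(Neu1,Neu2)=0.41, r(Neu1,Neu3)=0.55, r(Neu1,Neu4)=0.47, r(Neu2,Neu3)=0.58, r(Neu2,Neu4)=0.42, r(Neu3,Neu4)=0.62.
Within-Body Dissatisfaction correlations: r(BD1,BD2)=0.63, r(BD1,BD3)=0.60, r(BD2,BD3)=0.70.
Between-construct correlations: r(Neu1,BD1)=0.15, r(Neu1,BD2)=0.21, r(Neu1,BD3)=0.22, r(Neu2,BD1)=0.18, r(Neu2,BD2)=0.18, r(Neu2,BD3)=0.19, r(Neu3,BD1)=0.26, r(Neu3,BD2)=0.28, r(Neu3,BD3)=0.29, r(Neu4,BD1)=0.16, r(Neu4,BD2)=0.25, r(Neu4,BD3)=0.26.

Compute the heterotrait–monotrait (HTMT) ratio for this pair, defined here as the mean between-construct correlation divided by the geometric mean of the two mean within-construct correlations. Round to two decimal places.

Mean heterotrait r = 2.63/12 = 0.2192.
Mean within-Neu = 3.05/6 = 0.5083; mean within-BD = 1.93/3 = 0.6433.
Geometric mean = √(0.5083 × 0.6433) = 0.5718.
HTMT = 0.2192 / 0.5718 = 0.38.

0.38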